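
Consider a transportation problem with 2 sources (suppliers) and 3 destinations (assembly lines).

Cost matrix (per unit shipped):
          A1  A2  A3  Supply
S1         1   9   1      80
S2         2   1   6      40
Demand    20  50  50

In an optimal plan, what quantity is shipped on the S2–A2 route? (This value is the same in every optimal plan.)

The minimum-cost plan:
  S1→A1: 20 batches
  S1→A2: 10 batches
  S1→A3: 50 batches
  S2→A2: 40 batches
Total cost = 200.
So S2→A2 carries 40 batches.

40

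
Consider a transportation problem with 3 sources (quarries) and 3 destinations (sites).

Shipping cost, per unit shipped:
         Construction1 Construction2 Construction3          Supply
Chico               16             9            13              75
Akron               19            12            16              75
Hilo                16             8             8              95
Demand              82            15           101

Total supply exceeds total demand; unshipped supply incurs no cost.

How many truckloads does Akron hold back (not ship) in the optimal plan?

Minimum-cost shipments:
  Chico–Construction1: 54 × 16 = 864
  Chico–Construction2: 15 × 9 = 135
  Chico–Construction3: 6 × 13 = 78
  Akron–Construction1: 28 × 19 = 532
  Hilo–Construction3: 95 × 8 = 760
Total cost = 2369.
Akron ships 28 of its 75, leaving 47.

47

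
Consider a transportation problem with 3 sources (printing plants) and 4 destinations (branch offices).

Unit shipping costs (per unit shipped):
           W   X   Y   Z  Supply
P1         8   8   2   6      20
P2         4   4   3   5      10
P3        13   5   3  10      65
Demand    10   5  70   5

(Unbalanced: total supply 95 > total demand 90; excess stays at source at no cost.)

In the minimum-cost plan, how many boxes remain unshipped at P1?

Minimum-cost shipments:
  P1–Y: 15 boxes
  P1–Z: 5 boxes
  P2–W: 10 boxes
  P3–X: 5 boxes
  P3–Y: 55 boxes
Total cost = 290.
P1 ships 20 of its 20, leaving 0.

0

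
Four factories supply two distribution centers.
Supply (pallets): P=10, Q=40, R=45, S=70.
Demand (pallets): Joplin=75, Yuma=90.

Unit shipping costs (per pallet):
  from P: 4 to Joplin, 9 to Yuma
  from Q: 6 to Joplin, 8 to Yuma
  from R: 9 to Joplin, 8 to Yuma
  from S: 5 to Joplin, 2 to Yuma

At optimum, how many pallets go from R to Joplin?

25

Solving gives:
  P→Joplin: 10 × 4 = 40
  Q→Joplin: 40 × 6 = 240
  R→Joplin: 25 × 9 = 225
  R→Yuma: 20 × 8 = 160
  S→Yuma: 70 × 2 = 140
Total cost = 805.
So R→Joplin carries 25 pallets.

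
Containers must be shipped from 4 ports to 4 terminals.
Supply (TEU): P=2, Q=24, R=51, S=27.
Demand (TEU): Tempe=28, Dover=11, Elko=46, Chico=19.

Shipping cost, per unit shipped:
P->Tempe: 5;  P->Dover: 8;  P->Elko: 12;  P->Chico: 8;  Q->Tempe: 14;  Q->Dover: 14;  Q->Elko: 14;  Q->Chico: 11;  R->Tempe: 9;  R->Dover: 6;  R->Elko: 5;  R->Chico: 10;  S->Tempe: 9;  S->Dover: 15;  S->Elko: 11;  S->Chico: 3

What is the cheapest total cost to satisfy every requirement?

Optimal allocation:
  P–Tempe: 2 TEU
  Q–Tempe: 18 TEU
  Q–Dover: 6 TEU
  R–Dover: 5 TEU
  R–Elko: 46 TEU
  S–Tempe: 8 TEU
  S–Chico: 19 TEU
Total cost = 735.

735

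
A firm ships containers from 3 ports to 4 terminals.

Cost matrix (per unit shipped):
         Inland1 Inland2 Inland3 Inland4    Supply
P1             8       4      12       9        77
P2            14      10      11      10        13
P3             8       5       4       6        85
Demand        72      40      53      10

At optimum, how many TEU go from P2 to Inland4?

The minimum-cost plan:
  P1 to Inland1: 37 × 8 = 296
  P1 to Inland2: 40 × 4 = 160
  P2 to Inland1: 3 × 14 = 42
  P2 to Inland4: 10 × 10 = 100
  P3 to Inland1: 32 × 8 = 256
  P3 to Inland3: 53 × 4 = 212
Total cost = 1066.
So P2→Inland4 carries 10 TEU.

10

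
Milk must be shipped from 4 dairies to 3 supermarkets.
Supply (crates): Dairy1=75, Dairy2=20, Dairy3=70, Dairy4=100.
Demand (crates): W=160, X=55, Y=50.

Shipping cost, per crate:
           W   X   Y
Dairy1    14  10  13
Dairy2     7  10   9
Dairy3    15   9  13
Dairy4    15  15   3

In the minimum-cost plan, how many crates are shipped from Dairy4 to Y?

Optimal shipments:
  Dairy1→W: 75 × 14 = 1050
  Dairy2→W: 20 × 7 = 140
  Dairy3→W: 15 × 15 = 225
  Dairy3→X: 55 × 9 = 495
  Dairy4→W: 50 × 15 = 750
  Dairy4→Y: 50 × 3 = 150
Total cost = 2810.
So Dairy4→Y carries 50 crates.

50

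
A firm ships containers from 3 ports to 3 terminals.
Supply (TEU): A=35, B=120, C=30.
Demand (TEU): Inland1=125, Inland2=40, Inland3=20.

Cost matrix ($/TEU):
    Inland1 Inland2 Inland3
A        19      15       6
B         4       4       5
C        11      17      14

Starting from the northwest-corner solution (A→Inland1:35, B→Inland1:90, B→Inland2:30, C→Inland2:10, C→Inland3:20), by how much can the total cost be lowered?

440

Current plan cost = 35·19 + 90·4 + 30·4 + 10·17 + 20·14 = $1595.
Optimal plan:
  A to Inland2: 15 × $15 = $225
  A to Inland3: 20 × $6 = $120
  B to Inland1: 95 × $4 = $380
  B to Inland2: 25 × $4 = $100
  C to Inland1: 30 × $11 = $330
Optimal cost = $1155.
Saving = 1595 − 1155 = $440.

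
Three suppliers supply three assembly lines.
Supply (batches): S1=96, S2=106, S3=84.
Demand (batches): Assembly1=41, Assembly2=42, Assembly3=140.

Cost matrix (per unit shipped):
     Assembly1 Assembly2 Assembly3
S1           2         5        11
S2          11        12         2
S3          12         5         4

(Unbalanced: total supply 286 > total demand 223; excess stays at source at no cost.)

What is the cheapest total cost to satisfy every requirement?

Optimal allocation:
  S1→Assembly1: 41 batches
  S1→Assembly2: 42 batches
  S2→Assembly3: 106 batches
  S3→Assembly3: 34 batches
Total cost = 640.

640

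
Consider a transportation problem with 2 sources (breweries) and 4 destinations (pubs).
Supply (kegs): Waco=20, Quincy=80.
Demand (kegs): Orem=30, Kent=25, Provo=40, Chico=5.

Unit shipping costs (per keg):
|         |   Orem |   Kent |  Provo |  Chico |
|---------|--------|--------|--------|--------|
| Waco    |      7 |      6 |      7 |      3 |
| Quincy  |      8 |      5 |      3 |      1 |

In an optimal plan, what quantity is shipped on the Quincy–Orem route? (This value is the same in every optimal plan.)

Solving gives:
  Waco->Orem: 20 kegs
  Quincy->Orem: 10 kegs
  Quincy->Kent: 25 kegs
  Quincy->Provo: 40 kegs
  Quincy->Chico: 5 kegs
Total cost = 470.
So Quincy→Orem carries 10 kegs.

10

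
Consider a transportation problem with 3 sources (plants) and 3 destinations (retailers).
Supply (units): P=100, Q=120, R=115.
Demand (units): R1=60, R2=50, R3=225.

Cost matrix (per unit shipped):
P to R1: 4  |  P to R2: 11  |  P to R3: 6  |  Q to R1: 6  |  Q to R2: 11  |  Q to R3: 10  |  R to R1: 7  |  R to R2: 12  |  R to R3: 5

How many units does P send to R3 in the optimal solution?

100

The minimum-cost plan:
  P→R3: 100 × 6 = 600
  Q→R1: 60 × 6 = 360
  Q→R2: 50 × 11 = 550
  Q→R3: 10 × 10 = 100
  R→R3: 115 × 5 = 575
Total cost = 2185.
So P→R3 carries 100 units.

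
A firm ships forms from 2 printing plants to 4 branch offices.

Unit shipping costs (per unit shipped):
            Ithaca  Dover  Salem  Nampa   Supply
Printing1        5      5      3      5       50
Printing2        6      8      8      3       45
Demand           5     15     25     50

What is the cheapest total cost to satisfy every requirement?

335

Optimal allocation:
  Printing1->Ithaca: 5 × 5 = 25
  Printing1->Dover: 15 × 5 = 75
  Printing1->Salem: 25 × 3 = 75
  Printing1->Nampa: 5 × 5 = 25
  Printing2->Nampa: 45 × 3 = 135
Total = 25 + 75 + 75 + 25 + 135 = 335.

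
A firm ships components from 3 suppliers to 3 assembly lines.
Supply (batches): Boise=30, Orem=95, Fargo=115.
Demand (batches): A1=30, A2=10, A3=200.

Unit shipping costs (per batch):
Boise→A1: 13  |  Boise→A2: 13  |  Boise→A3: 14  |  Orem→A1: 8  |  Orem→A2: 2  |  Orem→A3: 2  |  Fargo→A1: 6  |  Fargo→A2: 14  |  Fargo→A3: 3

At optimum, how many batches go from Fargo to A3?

115

Solving gives:
  Boise–A1: 30 × 13 = 390
  Orem–A2: 10 × 2 = 20
  Orem–A3: 85 × 2 = 170
  Fargo–A3: 115 × 3 = 345
Total cost = 925.
So Fargo→A3 carries 115 batches.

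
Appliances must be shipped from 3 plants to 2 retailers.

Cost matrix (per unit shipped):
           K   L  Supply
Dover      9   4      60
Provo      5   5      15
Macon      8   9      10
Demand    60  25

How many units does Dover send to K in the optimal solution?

The minimum-cost plan:
  Dover->K: 35 × 9 = 315
  Dover->L: 25 × 4 = 100
  Provo->K: 15 × 5 = 75
  Macon->K: 10 × 8 = 80
Total cost = 570.
So Dover→K carries 35 units.

35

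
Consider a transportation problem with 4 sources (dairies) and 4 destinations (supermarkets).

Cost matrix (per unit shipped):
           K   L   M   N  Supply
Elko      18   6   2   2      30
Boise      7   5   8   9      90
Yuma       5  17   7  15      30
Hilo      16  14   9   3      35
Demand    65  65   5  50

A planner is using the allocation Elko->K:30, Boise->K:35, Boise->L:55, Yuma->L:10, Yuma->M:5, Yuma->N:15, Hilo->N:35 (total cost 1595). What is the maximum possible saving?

720

Current plan cost = 30·18 + 35·7 + 55·5 + 10·17 + 5·7 + 15·15 + 35·3 = 1595.
Optimal plan:
  Elko→L: 10 × 6 = 60
  Elko→M: 5 × 2 = 10
  Elko→N: 15 × 2 = 30
  Boise→K: 35 × 7 = 245
  Boise→L: 55 × 5 = 275
  Yuma→K: 30 × 5 = 150
  Hilo→N: 35 × 3 = 105
Optimal cost = 875.
Saving = 1595 − 875 = 720.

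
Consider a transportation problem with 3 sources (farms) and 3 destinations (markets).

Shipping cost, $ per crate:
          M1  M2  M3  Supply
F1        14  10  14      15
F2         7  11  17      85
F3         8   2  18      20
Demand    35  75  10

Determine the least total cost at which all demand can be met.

Optimal allocation:
  F1 to M2: 5 × $10 = $50
  F1 to M3: 10 × $14 = $140
  F2 to M1: 35 × $7 = $245
  F2 to M2: 50 × $11 = $550
  F3 to M2: 20 × $2 = $40
Total = 50 + 140 + 245 + 550 + 40 = $1025.
(Supply check: F1 ships 15; F2 ships 85; F3 ships 20.)

1025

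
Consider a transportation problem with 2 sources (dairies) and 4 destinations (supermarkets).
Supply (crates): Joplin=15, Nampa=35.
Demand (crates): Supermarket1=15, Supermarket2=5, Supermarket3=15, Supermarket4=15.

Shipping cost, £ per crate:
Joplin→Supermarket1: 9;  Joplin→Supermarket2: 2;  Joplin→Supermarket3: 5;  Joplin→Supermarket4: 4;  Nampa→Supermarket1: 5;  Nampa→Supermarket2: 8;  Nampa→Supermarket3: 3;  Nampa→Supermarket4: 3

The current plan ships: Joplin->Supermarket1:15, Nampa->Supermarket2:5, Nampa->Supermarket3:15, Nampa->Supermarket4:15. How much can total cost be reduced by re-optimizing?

Current plan cost = 15·9 + 5·8 + 15·3 + 15·3 = £265.
Optimal plan:
  Joplin–Supermarket2: 5 × £2 = £10
  Joplin–Supermarket4: 10 × £4 = £40
  Nampa–Supermarket1: 15 × £5 = £75
  Nampa–Supermarket3: 15 × £3 = £45
  Nampa–Supermarket4: 5 × £3 = £15
Optimal cost = £185.
Saving = 265 − 185 = £80.

80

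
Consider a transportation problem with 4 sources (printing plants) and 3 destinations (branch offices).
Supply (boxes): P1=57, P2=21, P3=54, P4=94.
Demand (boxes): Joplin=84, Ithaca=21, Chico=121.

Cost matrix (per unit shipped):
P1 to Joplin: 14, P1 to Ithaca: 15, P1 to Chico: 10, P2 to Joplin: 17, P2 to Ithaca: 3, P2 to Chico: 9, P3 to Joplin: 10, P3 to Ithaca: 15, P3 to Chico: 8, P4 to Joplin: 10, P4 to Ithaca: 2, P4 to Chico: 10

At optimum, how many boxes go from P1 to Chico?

The minimum-cost plan:
  P1 to Chico: 57 boxes
  P2 to Chico: 21 boxes
  P3 to Joplin: 11 boxes
  P3 to Chico: 43 boxes
  P4 to Joplin: 73 boxes
  P4 to Ithaca: 21 boxes
Total cost = 1985.
So P1→Chico carries 57 boxes.

57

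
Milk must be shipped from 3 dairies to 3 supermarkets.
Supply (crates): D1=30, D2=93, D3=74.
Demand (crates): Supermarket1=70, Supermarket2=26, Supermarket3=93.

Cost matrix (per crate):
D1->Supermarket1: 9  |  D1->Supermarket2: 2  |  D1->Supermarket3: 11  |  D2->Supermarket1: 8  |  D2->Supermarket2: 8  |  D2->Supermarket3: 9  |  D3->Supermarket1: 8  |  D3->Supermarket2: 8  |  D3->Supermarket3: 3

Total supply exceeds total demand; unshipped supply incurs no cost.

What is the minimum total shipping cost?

1005

An optimal shipping plan:
  D1→Supermarket2: 26 crates
  D2→Supermarket1: 70 crates
  D2→Supermarket3: 19 crates
  D3→Supermarket3: 74 crates
Total cost = 1005.
(Supply check: D1 ships 26; D2 ships 89; D3 ships 74.)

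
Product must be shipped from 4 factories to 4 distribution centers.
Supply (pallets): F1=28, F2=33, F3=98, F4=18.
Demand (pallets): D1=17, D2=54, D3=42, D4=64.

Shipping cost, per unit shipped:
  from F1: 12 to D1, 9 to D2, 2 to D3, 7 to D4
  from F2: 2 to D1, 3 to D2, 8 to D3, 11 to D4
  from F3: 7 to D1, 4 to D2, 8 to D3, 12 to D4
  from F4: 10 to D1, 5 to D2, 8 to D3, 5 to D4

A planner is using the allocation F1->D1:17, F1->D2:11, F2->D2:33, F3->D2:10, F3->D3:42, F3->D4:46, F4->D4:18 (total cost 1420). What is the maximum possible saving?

376

Current plan cost = 17·12 + 11·9 + 33·3 + 10·4 + 42·8 + 46·12 + 18·5 = 1420.
Optimal plan:
  F1→D3: 28 × 2 = 56
  F2→D1: 17 × 2 = 34
  F2→D4: 16 × 11 = 176
  F3→D2: 54 × 4 = 216
  F3→D3: 14 × 8 = 112
  F3→D4: 30 × 12 = 360
  F4→D4: 18 × 5 = 90
Optimal cost = 1044.
Saving = 1420 − 1044 = 376.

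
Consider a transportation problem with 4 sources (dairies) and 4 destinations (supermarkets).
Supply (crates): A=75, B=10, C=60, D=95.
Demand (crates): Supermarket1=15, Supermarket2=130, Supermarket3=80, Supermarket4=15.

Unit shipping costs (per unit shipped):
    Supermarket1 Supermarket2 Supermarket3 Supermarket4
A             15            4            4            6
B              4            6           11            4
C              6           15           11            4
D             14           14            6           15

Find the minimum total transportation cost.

A cheapest plan:
  A–Supermarket2: 75 × 4 = 300
  B–Supermarket2: 10 × 6 = 60
  C–Supermarket1: 15 × 6 = 90
  C–Supermarket2: 30 × 15 = 450
  C–Supermarket4: 15 × 4 = 60
  D–Supermarket2: 15 × 14 = 210
  D–Supermarket3: 80 × 6 = 480
Total = 300 + 60 + 90 + 450 + 60 + 210 + 480 = 1650.

1650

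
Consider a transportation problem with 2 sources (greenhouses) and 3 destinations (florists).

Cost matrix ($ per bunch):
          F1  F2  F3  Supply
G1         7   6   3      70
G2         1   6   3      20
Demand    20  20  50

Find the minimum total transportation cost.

An optimal shipping plan:
  G1–F2: 20 × $6 = $120
  G1–F3: 50 × $3 = $150
  G2–F1: 20 × $1 = $20
Total = 120 + 150 + 20 = $290.

290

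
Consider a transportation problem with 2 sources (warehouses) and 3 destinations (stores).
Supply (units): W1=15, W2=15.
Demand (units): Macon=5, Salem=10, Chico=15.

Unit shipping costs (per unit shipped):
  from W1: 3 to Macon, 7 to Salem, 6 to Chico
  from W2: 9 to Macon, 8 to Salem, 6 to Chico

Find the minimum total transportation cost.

One minimum-cost allocation:
  W1 to Macon: 5 × 3 = 15
  W1 to Salem: 10 × 7 = 70
  W2 to Chico: 15 × 6 = 90
Total = 15 + 70 + 90 = 175.

175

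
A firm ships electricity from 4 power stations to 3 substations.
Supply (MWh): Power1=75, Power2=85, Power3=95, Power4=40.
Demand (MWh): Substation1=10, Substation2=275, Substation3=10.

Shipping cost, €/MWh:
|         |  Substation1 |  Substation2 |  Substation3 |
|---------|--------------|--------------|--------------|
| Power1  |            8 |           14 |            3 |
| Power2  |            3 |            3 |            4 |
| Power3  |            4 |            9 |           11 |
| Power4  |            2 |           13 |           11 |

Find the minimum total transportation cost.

2460

One minimum-cost allocation:
  Power1→Substation2: 65 × €14 = €910
  Power1→Substation3: 10 × €3 = €30
  Power2→Substation2: 85 × €3 = €255
  Power3→Substation2: 95 × €9 = €855
  Power4→Substation1: 10 × €2 = €20
  Power4→Substation2: 30 × €13 = €390
Total = 910 + 30 + 255 + 855 + 20 + 390 = €2460.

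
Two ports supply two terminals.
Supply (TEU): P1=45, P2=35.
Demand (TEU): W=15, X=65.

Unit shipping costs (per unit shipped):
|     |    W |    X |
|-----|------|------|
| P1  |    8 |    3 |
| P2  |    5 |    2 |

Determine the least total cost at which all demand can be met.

250

Optimal allocation:
  P1→X: 45 × 3 = 135
  P2→W: 15 × 5 = 75
  P2→X: 20 × 2 = 40
Total = 135 + 75 + 40 = 250.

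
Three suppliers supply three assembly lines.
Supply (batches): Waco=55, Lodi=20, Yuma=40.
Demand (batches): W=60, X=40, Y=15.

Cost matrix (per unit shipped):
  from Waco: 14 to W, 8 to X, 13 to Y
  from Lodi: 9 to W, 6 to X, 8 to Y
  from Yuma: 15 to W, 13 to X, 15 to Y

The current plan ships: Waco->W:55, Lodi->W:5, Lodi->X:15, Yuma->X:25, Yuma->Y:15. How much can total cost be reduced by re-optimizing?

160

Current plan cost = 55·14 + 5·9 + 15·6 + 25·13 + 15·15 = 1455.
Optimal plan:
  Waco->X: 40 × 8 = 320
  Waco->Y: 15 × 13 = 195
  Lodi->W: 20 × 9 = 180
  Yuma->W: 40 × 15 = 600
Optimal cost = 1295.
Saving = 1455 − 1295 = 160.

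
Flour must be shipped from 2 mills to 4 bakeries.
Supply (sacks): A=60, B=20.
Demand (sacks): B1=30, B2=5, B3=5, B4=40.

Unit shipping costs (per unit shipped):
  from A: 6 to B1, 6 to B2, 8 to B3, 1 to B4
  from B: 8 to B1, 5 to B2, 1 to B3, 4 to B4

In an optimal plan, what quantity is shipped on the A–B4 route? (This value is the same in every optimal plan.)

Solving gives:
  A→B1: 20 sacks
  A→B4: 40 sacks
  B→B1: 10 sacks
  B→B2: 5 sacks
  B→B3: 5 sacks
Total cost = 270.
So A→B4 carries 40 sacks.

40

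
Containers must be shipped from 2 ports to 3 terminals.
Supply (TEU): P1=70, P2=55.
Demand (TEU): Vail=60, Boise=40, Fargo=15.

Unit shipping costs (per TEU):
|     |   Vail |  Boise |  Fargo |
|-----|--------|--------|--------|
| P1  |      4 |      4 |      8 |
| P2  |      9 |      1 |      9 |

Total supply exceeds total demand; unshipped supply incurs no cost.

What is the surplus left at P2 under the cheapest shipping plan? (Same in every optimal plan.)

10

An optimal plan:
  P1 to Vail: 60 TEU
  P1 to Fargo: 10 TEU
  P2 to Boise: 40 TEU
  P2 to Fargo: 5 TEU
Total cost = 405.
P2 ships 45 of its 55, leaving 10.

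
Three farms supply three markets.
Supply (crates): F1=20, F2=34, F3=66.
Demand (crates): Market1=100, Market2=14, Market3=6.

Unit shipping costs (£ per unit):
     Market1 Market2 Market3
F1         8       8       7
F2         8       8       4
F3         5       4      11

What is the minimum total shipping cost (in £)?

An optimal shipping plan:
  F1 to Market1: 20 crates
  F2 to Market1: 28 crates
  F2 to Market3: 6 crates
  F3 to Market1: 52 crates
  F3 to Market2: 14 crates
Total cost = £724.

724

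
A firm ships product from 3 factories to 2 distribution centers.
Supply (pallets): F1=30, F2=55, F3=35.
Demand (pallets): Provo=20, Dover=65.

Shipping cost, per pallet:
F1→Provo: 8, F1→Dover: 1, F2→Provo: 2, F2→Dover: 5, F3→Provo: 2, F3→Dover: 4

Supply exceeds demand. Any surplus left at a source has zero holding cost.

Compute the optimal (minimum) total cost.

210

An optimal shipping plan:
  F1–Dover: 30 × 1 = 30
  F2–Provo: 20 × 2 = 40
  F3–Dover: 35 × 4 = 140
Total = 30 + 40 + 140 = 210.
(Supply check: F1 ships 30; F2 ships 20; F3 ships 35.)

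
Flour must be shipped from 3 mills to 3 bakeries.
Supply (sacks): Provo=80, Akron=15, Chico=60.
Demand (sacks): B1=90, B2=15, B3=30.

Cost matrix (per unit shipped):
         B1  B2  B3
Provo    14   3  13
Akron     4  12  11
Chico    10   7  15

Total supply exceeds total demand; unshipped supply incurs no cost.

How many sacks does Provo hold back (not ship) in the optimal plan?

20

Minimum-cost shipments:
  Provo->B1: 15 × 14 = 210
  Provo->B2: 15 × 3 = 45
  Provo->B3: 30 × 13 = 390
  Akron->B1: 15 × 4 = 60
  Chico->B1: 60 × 10 = 600
Total cost = 1305.
Provo ships 60 of its 80, leaving 20.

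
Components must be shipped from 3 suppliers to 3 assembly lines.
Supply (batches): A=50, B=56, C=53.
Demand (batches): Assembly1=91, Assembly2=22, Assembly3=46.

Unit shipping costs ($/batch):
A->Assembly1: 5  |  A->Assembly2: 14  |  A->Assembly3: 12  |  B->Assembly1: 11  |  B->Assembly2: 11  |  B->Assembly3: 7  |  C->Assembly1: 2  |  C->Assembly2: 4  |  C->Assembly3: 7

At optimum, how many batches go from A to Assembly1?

Solving gives:
  A->Assembly1: 50 × $5 = $250
  B->Assembly2: 10 × $11 = $110
  B->Assembly3: 46 × $7 = $322
  C->Assembly1: 41 × $2 = $82
  C->Assembly2: 12 × $4 = $48
Total cost = $812.
So A→Assembly1 carries 50 batches.

50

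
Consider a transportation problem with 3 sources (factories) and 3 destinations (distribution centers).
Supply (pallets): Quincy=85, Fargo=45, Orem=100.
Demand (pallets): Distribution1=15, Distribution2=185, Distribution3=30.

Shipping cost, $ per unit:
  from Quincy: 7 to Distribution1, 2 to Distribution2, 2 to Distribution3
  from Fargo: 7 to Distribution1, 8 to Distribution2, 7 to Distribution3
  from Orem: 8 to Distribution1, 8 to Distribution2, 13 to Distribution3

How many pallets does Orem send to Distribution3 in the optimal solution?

0

The minimum-cost plan:
  Quincy->Distribution2: 85 × $2 = $170
  Fargo->Distribution1: 15 × $7 = $105
  Fargo->Distribution3: 30 × $7 = $210
  Orem->Distribution2: 100 × $8 = $800
Total cost = $1285.
The route Orem→Distribution3 is not used.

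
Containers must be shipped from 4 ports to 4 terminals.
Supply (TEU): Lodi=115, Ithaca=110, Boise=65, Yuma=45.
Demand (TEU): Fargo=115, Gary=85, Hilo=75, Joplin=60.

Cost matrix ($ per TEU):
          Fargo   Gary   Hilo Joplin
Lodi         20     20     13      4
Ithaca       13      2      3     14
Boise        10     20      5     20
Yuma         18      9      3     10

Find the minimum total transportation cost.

2335

One minimum-cost allocation:
  Lodi→Fargo: 50 × $20 = $1000
  Lodi→Hilo: 5 × $13 = $65
  Lodi→Joplin: 60 × $4 = $240
  Ithaca→Gary: 85 × $2 = $170
  Ithaca→Hilo: 25 × $3 = $75
  Boise→Fargo: 65 × $10 = $650
  Yuma→Hilo: 45 × $3 = $135
Total = 1000 + 65 + 240 + 170 + 75 + 650 + 135 = $2335.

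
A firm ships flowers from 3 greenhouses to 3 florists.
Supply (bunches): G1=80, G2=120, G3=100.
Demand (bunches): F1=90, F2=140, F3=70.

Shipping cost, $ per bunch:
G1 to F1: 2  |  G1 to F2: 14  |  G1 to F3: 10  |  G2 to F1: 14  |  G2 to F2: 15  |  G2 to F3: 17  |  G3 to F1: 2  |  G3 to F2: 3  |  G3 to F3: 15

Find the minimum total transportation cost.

2390

Optimal allocation:
  G1 to F1: 80 × $2 = $160
  G2 to F1: 10 × $14 = $140
  G2 to F2: 40 × $15 = $600
  G2 to F3: 70 × $17 = $1190
  G3 to F2: 100 × $3 = $300
Total = 160 + 140 + 600 + 1190 + 300 = $2390.
(Supply check: G1 ships 80; G2 ships 120; G3 ships 100.)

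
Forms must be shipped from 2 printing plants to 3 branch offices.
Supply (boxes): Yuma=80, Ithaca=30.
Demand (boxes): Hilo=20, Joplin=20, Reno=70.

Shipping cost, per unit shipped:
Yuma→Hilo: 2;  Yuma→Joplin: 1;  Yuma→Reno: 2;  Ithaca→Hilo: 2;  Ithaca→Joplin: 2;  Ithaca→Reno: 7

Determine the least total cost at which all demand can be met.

Optimal allocation:
  Yuma–Joplin: 10 × 1 = 10
  Yuma–Reno: 70 × 2 = 140
  Ithaca–Hilo: 20 × 2 = 40
  Ithaca–Joplin: 10 × 2 = 20
Total = 10 + 140 + 40 + 20 = 210.

210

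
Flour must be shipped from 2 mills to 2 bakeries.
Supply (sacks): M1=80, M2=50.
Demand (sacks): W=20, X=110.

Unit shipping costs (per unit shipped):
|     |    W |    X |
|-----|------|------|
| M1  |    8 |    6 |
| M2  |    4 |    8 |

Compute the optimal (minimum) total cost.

An optimal shipping plan:
  M1→X: 80 × 6 = 480
  M2→W: 20 × 4 = 80
  M2→X: 30 × 8 = 240
Total = 480 + 80 + 240 = 800.

800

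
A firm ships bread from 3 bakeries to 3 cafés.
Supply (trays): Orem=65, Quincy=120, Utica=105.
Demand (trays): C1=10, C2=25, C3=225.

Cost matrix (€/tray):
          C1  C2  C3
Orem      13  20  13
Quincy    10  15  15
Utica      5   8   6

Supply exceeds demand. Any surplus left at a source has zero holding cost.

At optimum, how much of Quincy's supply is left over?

Minimum-cost shipments:
  Orem to C3: 65 × €13 = €845
  Quincy to C1: 10 × €10 = €100
  Quincy to C2: 25 × €15 = €375
  Quincy to C3: 55 × €15 = €825
  Utica to C3: 105 × €6 = €630
Total cost = €2775.
Quincy ships 90 of its 120, leaving 30.

30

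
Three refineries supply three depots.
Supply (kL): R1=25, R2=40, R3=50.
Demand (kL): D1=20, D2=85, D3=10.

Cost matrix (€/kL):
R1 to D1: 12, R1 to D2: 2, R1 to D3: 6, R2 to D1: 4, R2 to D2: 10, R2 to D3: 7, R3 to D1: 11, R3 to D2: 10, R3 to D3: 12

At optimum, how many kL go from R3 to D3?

0

Solving gives:
  R1→D2: 25 × €2 = €50
  R2→D1: 20 × €4 = €80
  R2→D2: 10 × €10 = €100
  R2→D3: 10 × €7 = €70
  R3→D2: 50 × €10 = €500
Total cost = €800.
The route R3→D3 is not used.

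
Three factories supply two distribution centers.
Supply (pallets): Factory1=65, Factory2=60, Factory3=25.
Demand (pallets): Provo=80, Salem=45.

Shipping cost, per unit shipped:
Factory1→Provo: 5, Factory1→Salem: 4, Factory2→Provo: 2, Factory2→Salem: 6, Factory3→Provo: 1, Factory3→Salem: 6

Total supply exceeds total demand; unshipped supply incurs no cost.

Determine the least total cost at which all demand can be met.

315

Optimal allocation:
  Factory1->Salem: 45 × 4 = 180
  Factory2->Provo: 55 × 2 = 110
  Factory3->Provo: 25 × 1 = 25
Total = 180 + 110 + 25 = 315.
(Supply check: Factory1 ships 45; Factory2 ships 55; Factory3 ships 25.)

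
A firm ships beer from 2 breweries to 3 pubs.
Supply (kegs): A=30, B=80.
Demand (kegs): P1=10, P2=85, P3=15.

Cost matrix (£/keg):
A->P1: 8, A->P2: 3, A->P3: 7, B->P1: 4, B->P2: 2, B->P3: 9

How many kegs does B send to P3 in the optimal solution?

Solving gives:
  A–P2: 15 kegs
  A–P3: 15 kegs
  B–P1: 10 kegs
  B–P2: 70 kegs
Total cost = £330.
The route B→P3 is not used.

0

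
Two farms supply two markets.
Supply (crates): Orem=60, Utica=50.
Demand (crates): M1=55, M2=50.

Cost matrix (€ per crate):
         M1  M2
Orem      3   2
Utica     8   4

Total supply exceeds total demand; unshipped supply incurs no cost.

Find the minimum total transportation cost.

355

One minimum-cost allocation:
  Orem->M1: 55 crates
  Orem->M2: 5 crates
  Utica->M2: 45 crates
Total cost = €355.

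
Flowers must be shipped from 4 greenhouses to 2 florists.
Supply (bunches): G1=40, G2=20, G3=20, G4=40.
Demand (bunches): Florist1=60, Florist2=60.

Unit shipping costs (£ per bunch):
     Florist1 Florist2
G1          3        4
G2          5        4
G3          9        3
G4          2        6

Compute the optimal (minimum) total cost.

360

One minimum-cost allocation:
  G1 to Florist1: 20 bunches
  G1 to Florist2: 20 bunches
  G2 to Florist2: 20 bunches
  G3 to Florist2: 20 bunches
  G4 to Florist1: 40 bunches
Total cost = £360.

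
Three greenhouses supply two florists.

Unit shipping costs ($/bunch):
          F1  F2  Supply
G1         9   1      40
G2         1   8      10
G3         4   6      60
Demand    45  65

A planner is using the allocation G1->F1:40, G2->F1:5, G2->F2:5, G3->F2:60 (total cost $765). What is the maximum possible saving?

425

Current plan cost = 40·9 + 5·1 + 5·8 + 60·6 = $765.
Optimal plan:
  G1 to F2: 40 × $1 = $40
  G2 to F1: 10 × $1 = $10
  G3 to F1: 35 × $4 = $140
  G3 to F2: 25 × $6 = $150
Optimal cost = $340.
Saving = 765 − 340 = $425.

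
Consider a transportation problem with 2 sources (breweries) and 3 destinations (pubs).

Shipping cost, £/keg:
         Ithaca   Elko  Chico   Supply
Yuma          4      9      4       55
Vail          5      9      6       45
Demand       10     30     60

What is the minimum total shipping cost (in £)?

570

A cheapest plan:
  Yuma to Chico: 55 kegs
  Vail to Ithaca: 10 kegs
  Vail to Elko: 30 kegs
  Vail to Chico: 5 kegs
Total cost = £570.
(Supply check: Yuma ships 55; Vail ships 45.)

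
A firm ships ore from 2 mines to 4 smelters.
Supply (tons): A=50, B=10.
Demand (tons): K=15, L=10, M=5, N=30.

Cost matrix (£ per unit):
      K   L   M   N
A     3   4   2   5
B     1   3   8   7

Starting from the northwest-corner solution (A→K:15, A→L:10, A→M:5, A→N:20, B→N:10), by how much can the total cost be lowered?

40

Current plan cost = 15·3 + 10·4 + 5·2 + 20·5 + 10·7 = £265.
Optimal plan:
  A–K: 5 × £3 = £15
  A–L: 10 × £4 = £40
  A–M: 5 × £2 = £10
  A–N: 30 × £5 = £150
  B–K: 10 × £1 = £10
Optimal cost = £225.
Saving = 265 − 225 = £40.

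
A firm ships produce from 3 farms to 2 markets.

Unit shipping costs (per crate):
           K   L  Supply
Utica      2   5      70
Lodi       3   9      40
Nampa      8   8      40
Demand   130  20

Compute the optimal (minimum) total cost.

580

An optimal shipping plan:
  Utica–K: 70 × 2 = 140
  Lodi–K: 40 × 3 = 120
  Nampa–K: 20 × 8 = 160
  Nampa–L: 20 × 8 = 160
Total = 140 + 120 + 160 + 160 = 580.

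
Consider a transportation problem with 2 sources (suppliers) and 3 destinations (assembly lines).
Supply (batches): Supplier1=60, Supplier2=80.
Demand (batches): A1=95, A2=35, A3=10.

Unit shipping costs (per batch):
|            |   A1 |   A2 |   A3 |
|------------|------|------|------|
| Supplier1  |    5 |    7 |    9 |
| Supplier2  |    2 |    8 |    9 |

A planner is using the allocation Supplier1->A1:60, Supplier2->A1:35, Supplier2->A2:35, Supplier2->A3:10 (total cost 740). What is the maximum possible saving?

Current plan cost = 60·5 + 35·2 + 35·8 + 10·9 = 740.
Optimal plan:
  Supplier1→A1: 15 × 5 = 75
  Supplier1→A2: 35 × 7 = 245
  Supplier1→A3: 10 × 9 = 90
  Supplier2→A1: 80 × 2 = 160
Optimal cost = 570.
Saving = 740 − 570 = 170.

170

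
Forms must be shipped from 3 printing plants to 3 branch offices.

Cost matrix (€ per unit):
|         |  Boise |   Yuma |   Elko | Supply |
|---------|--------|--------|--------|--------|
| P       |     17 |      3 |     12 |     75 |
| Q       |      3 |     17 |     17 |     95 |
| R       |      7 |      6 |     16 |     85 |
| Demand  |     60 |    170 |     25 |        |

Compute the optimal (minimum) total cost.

1510

A cheapest plan:
  P->Yuma: 75 × €3 = €225
  Q->Boise: 60 × €3 = €180
  Q->Yuma: 10 × €17 = €170
  Q->Elko: 25 × €17 = €425
  R->Yuma: 85 × €6 = €510
Total = 225 + 180 + 170 + 425 + 510 = €1510.
(Supply check: P ships 75; Q ships 95; R ships 85.)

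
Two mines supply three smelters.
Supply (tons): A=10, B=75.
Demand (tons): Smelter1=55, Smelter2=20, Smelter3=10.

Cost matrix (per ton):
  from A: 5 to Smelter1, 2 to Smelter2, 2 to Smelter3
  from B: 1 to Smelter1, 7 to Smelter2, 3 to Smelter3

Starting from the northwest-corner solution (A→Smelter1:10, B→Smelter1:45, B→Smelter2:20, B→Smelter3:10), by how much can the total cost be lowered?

Current plan cost = 10·5 + 45·1 + 20·7 + 10·3 = 265.
Optimal plan:
  A to Smelter2: 10 × 2 = 20
  B to Smelter1: 55 × 1 = 55
  B to Smelter2: 10 × 7 = 70
  B to Smelter3: 10 × 3 = 30
Optimal cost = 175.
Saving = 265 − 175 = 90.

90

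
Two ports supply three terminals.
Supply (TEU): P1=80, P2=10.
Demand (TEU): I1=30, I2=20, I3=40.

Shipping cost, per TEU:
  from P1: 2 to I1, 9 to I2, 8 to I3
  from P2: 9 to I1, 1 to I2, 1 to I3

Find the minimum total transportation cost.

480

An optimal shipping plan:
  P1 to I1: 30 TEU
  P1 to I2: 10 TEU
  P1 to I3: 40 TEU
  P2 to I2: 10 TEU
Total cost = 480.
(Supply check: P1 ships 80; P2 ships 10.)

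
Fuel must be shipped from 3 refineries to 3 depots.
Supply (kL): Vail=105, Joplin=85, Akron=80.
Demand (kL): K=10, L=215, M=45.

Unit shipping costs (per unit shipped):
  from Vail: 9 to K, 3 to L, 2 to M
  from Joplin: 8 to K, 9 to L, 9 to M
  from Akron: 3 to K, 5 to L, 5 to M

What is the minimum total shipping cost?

1415

Optimal allocation:
  Vail→L: 60 × 3 = 180
  Vail→M: 45 × 2 = 90
  Joplin→L: 85 × 9 = 765
  Akron→K: 10 × 3 = 30
  Akron→L: 70 × 5 = 350
Total = 180 + 90 + 765 + 30 + 350 = 1415.
(Supply check: Vail ships 105; Joplin ships 85; Akron ships 80.)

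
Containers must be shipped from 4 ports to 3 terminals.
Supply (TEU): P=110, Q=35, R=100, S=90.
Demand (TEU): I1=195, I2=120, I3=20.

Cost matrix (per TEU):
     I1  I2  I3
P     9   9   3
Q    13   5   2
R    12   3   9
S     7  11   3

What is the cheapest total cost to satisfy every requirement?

One minimum-cost allocation:
  P to I1: 105 TEU
  P to I3: 5 TEU
  Q to I2: 20 TEU
  Q to I3: 15 TEU
  R to I2: 100 TEU
  S to I1: 90 TEU
Total cost = 2020.

2020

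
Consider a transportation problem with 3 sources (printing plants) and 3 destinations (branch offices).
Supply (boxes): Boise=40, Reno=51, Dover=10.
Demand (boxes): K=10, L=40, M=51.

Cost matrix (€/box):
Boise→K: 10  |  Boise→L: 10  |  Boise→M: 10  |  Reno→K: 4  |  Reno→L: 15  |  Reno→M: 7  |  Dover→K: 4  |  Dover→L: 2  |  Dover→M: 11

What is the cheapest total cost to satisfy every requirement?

747

One minimum-cost allocation:
  Boise→L: 30 × €10 = €300
  Boise→M: 10 × €10 = €100
  Reno→K: 10 × €4 = €40
  Reno→M: 41 × €7 = €287
  Dover→L: 10 × €2 = €20
Total = 300 + 100 + 40 + 287 + 20 = €747.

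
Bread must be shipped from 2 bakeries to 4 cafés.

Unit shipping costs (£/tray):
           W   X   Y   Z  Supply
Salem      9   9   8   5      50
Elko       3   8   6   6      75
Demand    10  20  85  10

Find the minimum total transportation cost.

810

An optimal shipping plan:
  Salem->X: 20 × £9 = £180
  Salem->Y: 20 × £8 = £160
  Salem->Z: 10 × £5 = £50
  Elko->W: 10 × £3 = £30
  Elko->Y: 65 × £6 = £390
Total = 180 + 160 + 50 + 30 + 390 = £810.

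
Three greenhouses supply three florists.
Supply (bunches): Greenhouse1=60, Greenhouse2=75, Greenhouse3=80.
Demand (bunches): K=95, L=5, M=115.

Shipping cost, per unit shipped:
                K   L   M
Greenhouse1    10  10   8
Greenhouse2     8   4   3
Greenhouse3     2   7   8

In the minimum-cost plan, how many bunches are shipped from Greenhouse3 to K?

80

Solving gives:
  Greenhouse1–K: 15 × 10 = 150
  Greenhouse1–M: 45 × 8 = 360
  Greenhouse2–L: 5 × 4 = 20
  Greenhouse2–M: 70 × 3 = 210
  Greenhouse3–K: 80 × 2 = 160
Total cost = 900.
So Greenhouse3→K carries 80 bunches.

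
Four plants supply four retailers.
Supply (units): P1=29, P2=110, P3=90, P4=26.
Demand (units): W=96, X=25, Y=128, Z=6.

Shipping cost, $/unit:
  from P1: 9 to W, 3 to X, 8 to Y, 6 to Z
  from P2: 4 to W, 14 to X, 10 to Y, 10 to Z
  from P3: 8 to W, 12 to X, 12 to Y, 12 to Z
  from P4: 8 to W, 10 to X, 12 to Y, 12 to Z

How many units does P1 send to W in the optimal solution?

0

The minimum-cost plan:
  P1–X: 25 × $3 = $75
  P1–Z: 4 × $6 = $24
  P2–W: 96 × $4 = $384
  P2–Y: 12 × $10 = $120
  P2–Z: 2 × $10 = $20
  P3–Y: 90 × $12 = $1080
  P4–Y: 26 × $12 = $312
Total cost = $2015.
The route P1→W is not used.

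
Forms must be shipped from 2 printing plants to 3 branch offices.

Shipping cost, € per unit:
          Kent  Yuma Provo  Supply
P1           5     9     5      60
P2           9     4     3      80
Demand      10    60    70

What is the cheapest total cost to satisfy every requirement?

600

A cheapest plan:
  P1->Kent: 10 boxes
  P1->Provo: 50 boxes
  P2->Yuma: 60 boxes
  P2->Provo: 20 boxes
Total cost = €600.
(Supply check: P1 ships 60; P2 ships 80.)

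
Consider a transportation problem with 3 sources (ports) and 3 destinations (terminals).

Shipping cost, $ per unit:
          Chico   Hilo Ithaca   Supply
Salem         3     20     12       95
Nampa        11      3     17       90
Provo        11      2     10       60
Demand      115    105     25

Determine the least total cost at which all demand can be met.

1035

One minimum-cost allocation:
  Salem to Chico: 95 × $3 = $285
  Nampa to Chico: 20 × $11 = $220
  Nampa to Hilo: 70 × $3 = $210
  Provo to Hilo: 35 × $2 = $70
  Provo to Ithaca: 25 × $10 = $250
Total = 285 + 220 + 210 + 70 + 250 = $1035.
(Supply check: Salem ships 95; Nampa ships 90; Provo ships 60.)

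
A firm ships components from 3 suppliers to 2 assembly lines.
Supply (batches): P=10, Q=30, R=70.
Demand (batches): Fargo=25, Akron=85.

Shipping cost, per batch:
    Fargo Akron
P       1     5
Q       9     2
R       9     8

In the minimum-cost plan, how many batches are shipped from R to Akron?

The minimum-cost plan:
  P–Fargo: 10 × 1 = 10
  Q–Akron: 30 × 2 = 60
  R–Fargo: 15 × 9 = 135
  R–Akron: 55 × 8 = 440
Total cost = 645.
So R→Akron carries 55 batches.

55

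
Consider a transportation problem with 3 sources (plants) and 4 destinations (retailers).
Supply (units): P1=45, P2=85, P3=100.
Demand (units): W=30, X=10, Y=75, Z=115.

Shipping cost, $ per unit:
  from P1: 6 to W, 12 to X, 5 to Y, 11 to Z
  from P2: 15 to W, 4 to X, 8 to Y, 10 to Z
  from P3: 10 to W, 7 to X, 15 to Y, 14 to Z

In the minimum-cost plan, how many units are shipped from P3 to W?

30

Solving gives:
  P1->Y: 45 × $5 = $225
  P2->Y: 30 × $8 = $240
  P2->Z: 55 × $10 = $550
  P3->W: 30 × $10 = $300
  P3->X: 10 × $7 = $70
  P3->Z: 60 × $14 = $840
Total cost = $2225.
So P3→W carries 30 units.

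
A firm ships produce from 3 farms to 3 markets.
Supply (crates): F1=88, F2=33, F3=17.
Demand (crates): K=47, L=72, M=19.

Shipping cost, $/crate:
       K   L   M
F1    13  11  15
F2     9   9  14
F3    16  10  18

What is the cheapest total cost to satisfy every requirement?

1539

A cheapest plan:
  F1->K: 14 × $13 = $182
  F1->L: 55 × $11 = $605
  F1->M: 19 × $15 = $285
  F2->K: 33 × $9 = $297
  F3->L: 17 × $10 = $170
Total = 182 + 605 + 285 + 297 + 170 = $1539.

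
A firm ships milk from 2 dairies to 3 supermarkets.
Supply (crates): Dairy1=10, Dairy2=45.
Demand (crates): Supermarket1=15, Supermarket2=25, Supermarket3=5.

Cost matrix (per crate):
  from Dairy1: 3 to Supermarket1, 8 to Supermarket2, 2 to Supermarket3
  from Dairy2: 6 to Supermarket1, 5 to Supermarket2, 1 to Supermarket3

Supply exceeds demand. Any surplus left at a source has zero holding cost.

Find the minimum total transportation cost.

One minimum-cost allocation:
  Dairy1->Supermarket1: 10 crates
  Dairy2->Supermarket1: 5 crates
  Dairy2->Supermarket2: 25 crates
  Dairy2->Supermarket3: 5 crates
Total cost = 190.
(Supply check: Dairy1 ships 10; Dairy2 ships 35.)

190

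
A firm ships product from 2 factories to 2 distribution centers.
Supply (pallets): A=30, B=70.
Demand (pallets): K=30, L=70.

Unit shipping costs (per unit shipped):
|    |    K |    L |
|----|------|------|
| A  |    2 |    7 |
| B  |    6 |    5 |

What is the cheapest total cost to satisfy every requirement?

410

A cheapest plan:
  A->K: 30 pallets
  B->L: 70 pallets
Total cost = 410.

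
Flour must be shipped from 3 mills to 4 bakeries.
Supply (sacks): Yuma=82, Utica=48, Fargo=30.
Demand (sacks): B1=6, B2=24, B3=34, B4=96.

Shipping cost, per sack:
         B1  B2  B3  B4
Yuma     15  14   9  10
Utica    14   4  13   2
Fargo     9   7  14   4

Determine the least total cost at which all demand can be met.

1080

One minimum-cost allocation:
  Yuma–B3: 34 × 9 = 306
  Yuma–B4: 48 × 10 = 480
  Utica–B2: 24 × 4 = 96
  Utica–B4: 24 × 2 = 48
  Fargo–B1: 6 × 9 = 54
  Fargo–B4: 24 × 4 = 96
Total = 306 + 480 + 96 + 48 + 54 + 96 = 1080.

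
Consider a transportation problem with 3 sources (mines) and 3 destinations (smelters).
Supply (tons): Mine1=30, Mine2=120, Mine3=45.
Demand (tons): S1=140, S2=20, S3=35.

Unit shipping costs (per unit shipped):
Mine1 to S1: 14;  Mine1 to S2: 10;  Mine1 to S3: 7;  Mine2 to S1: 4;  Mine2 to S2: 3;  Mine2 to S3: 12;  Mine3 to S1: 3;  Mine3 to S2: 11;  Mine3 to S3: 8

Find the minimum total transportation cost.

830

A cheapest plan:
  Mine1–S3: 30 × 7 = 210
  Mine2–S1: 100 × 4 = 400
  Mine2–S2: 20 × 3 = 60
  Mine3–S1: 40 × 3 = 120
  Mine3–S3: 5 × 8 = 40
Total = 210 + 400 + 60 + 120 + 40 = 830.
(Supply check: Mine1 ships 30; Mine2 ships 120; Mine3 ships 45.)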